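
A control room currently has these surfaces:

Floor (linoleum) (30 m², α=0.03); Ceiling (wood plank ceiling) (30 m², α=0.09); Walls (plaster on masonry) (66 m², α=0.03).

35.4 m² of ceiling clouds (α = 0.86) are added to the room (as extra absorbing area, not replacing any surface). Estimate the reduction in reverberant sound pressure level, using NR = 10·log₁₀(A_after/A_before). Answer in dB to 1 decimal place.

8.1 dB

Equivalent absorption area: A_before = 30*0.03 + 30*0.09 + 66*0.03 = 5.580 m².
Added absorption = 35.4 × 0.86 = 30.444 sabins.
A_after = 5.580 + 30.444 = 36.024 sabins.
NR = 10·log₁₀(36.024/5.580) = 8.1 dB.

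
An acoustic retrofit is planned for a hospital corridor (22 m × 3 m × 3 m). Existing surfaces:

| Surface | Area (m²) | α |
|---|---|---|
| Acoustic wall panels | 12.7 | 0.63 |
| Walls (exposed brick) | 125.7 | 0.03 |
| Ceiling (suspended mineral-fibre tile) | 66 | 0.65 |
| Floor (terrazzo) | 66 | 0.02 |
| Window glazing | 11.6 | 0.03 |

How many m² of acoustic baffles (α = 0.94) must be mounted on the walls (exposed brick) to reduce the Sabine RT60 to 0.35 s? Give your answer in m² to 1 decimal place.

38.2

Equivalent absorption area: A₁ = 12.7*0.63 + 125.7*0.03 + 66*0.65 + 66*0.02 + 11.6*0.03 = 56.340 m².
Required A₂ = 0.161·198/0.35 = 91.080 sabins.
ΔA needed = 91.080 − 56.340 = 34.740 sabins.
Each m² of panel replacing the walls (exposed brick) adds (0.94 − 0.03) = 0.91 sabins.
Panel area = 34.740 / 0.91 = 38.2 m².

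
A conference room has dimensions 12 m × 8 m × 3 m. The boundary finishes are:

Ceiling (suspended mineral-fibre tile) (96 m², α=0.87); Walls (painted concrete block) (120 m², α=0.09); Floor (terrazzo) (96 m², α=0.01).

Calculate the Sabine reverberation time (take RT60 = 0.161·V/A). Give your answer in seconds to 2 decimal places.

0.49 s

Equivalent absorption area: A = 96×0.87 + 120×0.09 + 96×0.01 = 95.280 m².
V = 12·8·3 = 288 m³.
RT60 = 0.161 · V / A = 0.161 × 288 / 95.280 = 0.49 s.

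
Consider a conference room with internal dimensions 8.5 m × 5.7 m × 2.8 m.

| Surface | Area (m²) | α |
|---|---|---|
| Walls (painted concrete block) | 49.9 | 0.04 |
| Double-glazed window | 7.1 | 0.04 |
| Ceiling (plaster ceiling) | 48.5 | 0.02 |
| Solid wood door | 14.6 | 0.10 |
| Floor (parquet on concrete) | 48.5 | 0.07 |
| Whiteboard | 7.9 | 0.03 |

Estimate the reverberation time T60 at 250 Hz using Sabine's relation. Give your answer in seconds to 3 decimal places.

Summing Sᵢαᵢ: 1.996 + 0.284 + 0.970 + 1.460 + 3.395 + 0.237 → A = 8.342 sabins.
V = 8.5·5.7·2.8 = 135.66 m³.
T = 0.161 V/A = 0.161·135.66/8.342 = 2.618 s.

2.618 s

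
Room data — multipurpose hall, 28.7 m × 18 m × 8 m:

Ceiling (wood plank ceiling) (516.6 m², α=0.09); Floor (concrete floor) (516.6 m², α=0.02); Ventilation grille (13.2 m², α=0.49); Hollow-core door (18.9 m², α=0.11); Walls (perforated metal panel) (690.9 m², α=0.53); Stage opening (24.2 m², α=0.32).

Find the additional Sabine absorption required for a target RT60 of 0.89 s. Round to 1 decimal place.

308.3 sabins

A₁ = Σ Sᵢαᵢ = 516.6*0.09 + 516.6*0.02 + 13.2*0.49 + 18.9*0.11 + 690.9*0.53 + 24.2*0.32 = 439.294 sabins.
Target A₂ = 0.161·4132.8/0.89 = 747.619 sabins (V = 4132.8 m³).
Shortfall: 747.619 − 439.294 = 308.3 sabins.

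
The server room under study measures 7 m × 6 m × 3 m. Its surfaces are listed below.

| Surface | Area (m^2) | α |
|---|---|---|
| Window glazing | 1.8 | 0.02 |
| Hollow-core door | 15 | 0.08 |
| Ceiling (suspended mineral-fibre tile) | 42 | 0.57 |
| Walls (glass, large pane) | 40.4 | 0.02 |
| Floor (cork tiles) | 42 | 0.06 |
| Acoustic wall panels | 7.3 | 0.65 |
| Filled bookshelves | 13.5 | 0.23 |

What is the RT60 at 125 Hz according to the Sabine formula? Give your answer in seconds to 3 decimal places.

0.558 s

Equivalent absorption area: A = 1.8×0.02 + 15×0.08 + 42×0.57 + 40.4×0.02 + 42×0.06 + 7.3×0.65 + 13.5×0.23 = 36.354 m^2.
Room volume: 126 m³.
Sabine: RT60 = 0.161 × 126 / 36.354 = 0.558 s.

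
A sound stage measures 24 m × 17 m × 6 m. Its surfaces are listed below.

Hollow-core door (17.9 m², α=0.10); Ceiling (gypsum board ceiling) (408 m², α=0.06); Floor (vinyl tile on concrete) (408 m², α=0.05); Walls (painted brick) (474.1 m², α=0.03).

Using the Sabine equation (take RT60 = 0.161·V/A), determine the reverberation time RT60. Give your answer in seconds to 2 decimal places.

6.47 sec

Total absorption A = 17.9*0.10 + 408*0.06 + 408*0.05 + 474.1*0.03
  = 1.790 + 24.480 + 20.400 + 14.223 = 60.893 m² sabins.
V = 24·17·6 = 2448 m³.
RT60 = 0.161 · V / A = 0.161 × 2448 / 60.893 = 6.47 s.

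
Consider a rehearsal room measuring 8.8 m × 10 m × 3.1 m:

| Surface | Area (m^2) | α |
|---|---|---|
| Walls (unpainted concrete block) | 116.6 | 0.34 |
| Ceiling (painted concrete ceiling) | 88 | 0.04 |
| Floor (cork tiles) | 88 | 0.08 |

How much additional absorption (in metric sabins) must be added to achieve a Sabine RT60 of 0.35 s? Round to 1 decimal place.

75.3 sabins

Total absorption A₁ = 116.6·0.34 + 88·0.04 + 88·0.08
  = 39.644 + 3.520 + 7.040 = 50.204 m^2 sabins.
Target A₂ = 0.161·272.8/0.35 = 125.488 sabins (V = 272.8 m³).
Shortfall: 125.488 − 50.204 = 75.3 sabins.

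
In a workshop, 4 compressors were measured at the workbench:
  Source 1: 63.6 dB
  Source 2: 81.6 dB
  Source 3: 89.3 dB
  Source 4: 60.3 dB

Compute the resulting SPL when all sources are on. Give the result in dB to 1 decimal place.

90.0 dB

Sum in the linear (power) domain: Σ 10^(Lᵢ/10) = 10^(63.6/10) + 10^(81.6/10) + 10^(89.3/10) + 10^(60.3/10) = 9.99e+08.
L_total = 10·log₁₀(9.99e+08) = 90.0 dB.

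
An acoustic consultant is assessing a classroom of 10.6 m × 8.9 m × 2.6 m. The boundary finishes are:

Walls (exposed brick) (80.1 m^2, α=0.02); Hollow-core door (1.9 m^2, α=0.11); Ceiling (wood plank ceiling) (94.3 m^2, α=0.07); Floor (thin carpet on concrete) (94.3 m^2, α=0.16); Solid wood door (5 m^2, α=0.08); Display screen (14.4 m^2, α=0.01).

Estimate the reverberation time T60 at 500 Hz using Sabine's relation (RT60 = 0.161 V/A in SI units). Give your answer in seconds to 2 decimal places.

1.64 seconds

Equivalent absorption area: A = 80.1×0.02 + 1.9×0.11 + 94.3×0.07 + 94.3×0.16 + 5×0.08 + 14.4×0.01 = 24.044 m^2.
V = 10.6·8.9·2.6 = 245.284 m³.
Sabine: RT60 = 0.161 × 245.284 / 24.044 = 1.64 s.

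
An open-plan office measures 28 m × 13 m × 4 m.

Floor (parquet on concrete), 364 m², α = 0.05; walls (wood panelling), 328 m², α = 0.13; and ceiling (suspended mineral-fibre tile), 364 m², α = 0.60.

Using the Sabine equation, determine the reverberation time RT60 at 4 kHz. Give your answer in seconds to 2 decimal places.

0.84 s

A = Σ Sᵢαᵢ = 364×0.05 + 328×0.13 + 364×0.60 = 279.240 sabins.
Volume V = 28 × 13 × 4 = 1456 m³.
Sabine: RT60 = 0.161 × 1456 / 279.240 = 0.84 s.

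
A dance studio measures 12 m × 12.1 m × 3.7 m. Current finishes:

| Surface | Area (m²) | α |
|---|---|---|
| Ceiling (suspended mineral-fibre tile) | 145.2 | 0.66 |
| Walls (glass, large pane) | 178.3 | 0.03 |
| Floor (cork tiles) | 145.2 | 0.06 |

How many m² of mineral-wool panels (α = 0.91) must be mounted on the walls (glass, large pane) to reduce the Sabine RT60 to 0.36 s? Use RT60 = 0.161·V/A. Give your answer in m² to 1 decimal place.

Equivalent absorption area: A₁ = 145.2·0.66 + 178.3·0.03 + 145.2·0.06 = 109.893 m².
V = 537.24 m³. Target absorption A₂ = 0.161 × 537.24 / 0.36 = 240.266 sabins.
Absorption to add: 240.266 − 109.893 = 130.373 sabins.
Net gain per m²: Δα = 0.91 − 0.03 = 0.88.
Area = ΔA/Δα = 130.373/0.88 = 148.2 m².

148.2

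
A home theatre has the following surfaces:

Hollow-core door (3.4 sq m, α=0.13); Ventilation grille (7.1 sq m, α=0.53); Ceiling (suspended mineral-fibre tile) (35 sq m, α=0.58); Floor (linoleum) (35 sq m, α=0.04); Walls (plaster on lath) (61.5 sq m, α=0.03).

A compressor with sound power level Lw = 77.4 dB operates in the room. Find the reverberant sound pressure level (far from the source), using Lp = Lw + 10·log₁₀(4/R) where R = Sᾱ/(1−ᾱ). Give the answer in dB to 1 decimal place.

68.0 dB

A = 27.750 sabins; S = 142.0 sq m.
ᾱ = 0.1954, so room constant R = A/(1−ᾱ) = 34.489 sq m.
Lp = 77.4 + 10·log₁₀(4/34.489) = 77.4 + (-9.36) = 68.0 dB.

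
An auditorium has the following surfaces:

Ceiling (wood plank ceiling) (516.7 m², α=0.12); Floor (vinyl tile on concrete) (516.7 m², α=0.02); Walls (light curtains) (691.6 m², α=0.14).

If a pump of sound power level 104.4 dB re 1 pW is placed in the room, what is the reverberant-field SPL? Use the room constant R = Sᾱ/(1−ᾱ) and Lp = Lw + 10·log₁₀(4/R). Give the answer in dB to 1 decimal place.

87.7 dB

Σ(Sᵢαᵢ) = 516.7×0.12 + 516.7×0.02 + 691.6×0.14 = 169.162; total area S = 1725.0 m².
ᾱ = 169.162/1725.0 = 0.0981; R = Sᾱ/(1−ᾱ) = 169.162/(1−0.0981) = 187.562 m².
Lp = 104.4 + 10·log₁₀(4/187.562) = 104.4 + (-16.71) = 87.7 dB.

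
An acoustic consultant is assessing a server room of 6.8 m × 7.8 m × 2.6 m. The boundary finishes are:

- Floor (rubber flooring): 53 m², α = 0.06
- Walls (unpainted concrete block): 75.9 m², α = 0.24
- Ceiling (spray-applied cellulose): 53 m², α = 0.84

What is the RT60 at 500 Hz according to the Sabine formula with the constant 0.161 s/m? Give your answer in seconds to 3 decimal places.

0.337 seconds

Summing Sᵢαᵢ: 3.180 + 18.216 + 44.520 → A = 65.916 sabins.
Room volume: 137.904 m³.
T = 0.161 V/A = 0.161·137.904/65.916 = 0.337 s.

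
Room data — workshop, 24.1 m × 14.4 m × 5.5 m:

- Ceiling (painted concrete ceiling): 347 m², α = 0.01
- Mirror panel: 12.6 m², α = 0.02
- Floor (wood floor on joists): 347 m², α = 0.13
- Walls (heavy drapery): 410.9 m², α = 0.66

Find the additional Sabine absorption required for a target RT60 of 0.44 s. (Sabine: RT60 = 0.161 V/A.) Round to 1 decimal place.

378.4 sabins

Equivalent absorption area: A₁ = 347·0.01 + 12.6·0.02 + 347·0.13 + 410.9·0.66 = 320.026 m².
Target A₂ = 0.161·1908.72/0.44 = 698.418 sabins (V = 1908.72 m³).
Additional absorption ΔA = 698.418 − 320.026 = 378.4 sabins.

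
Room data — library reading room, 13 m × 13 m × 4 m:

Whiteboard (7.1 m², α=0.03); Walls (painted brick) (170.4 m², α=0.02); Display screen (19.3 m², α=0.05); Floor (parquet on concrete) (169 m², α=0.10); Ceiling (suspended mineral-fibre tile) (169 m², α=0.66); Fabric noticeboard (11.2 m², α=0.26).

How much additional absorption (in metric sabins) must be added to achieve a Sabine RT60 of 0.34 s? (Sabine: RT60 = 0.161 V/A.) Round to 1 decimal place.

Summing Sᵢαᵢ: 0.213 + 3.408 + 0.965 + 16.900 + 111.540 + 2.912 → A₁ = 135.938 sabins.
For T = 0.34 s, need A₂ = 0.161·V/T = 0.161·676/0.34 = 320.106 sabins.
Shortfall: 320.106 − 135.938 = 184.2 sabins.

184.2 sabins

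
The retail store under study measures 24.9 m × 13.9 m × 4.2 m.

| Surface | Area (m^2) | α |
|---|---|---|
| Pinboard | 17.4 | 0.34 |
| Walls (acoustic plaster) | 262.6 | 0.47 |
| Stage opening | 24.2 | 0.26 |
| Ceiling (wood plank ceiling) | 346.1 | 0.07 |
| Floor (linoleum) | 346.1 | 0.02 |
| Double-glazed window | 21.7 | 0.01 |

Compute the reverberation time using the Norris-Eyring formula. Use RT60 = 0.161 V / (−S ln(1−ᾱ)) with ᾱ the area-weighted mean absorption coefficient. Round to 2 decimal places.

1.28 s

S = Σ Sᵢ = 1018.1 m^2.
Σ(Sᵢαᵢ) = 17.4×0.34 + 262.6×0.47 + 24.2×0.26 + 346.1×0.07 + 346.1×0.02 + 21.7×0.01 = 166.996.
ᾱ = 166.996 / 1018.1 = 0.1640.
−S·ln(1−ᾱ) = −1018.1 × ln(1 − 0.1640) = 182.369.
V = 24.9 × 13.9 × 4.2 = 1453.662 m³.
T = 0.161·V/[−S·ln(1−ᾱ)] = 0.161·1453.662/182.369 = 1.28 s.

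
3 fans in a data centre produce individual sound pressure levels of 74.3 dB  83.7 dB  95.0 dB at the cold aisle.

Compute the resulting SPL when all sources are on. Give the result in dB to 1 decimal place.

Σ 10^(Lᵢ/10) = 3.424e+09.
Combined level = 10 log₁₀(3.424e+09) = 95.3 dB.

95.3 dB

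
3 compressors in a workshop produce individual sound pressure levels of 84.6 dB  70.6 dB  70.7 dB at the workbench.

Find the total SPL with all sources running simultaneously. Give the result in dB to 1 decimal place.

84.9 dB

Sum in the linear (power) domain: Σ 10^(Lᵢ/10) = 10^(84.6/10) + 10^(70.6/10) + 10^(70.7/10) = 3.116e+08.
Combined level = 10 log₁₀(3.116e+08) = 84.9 dB.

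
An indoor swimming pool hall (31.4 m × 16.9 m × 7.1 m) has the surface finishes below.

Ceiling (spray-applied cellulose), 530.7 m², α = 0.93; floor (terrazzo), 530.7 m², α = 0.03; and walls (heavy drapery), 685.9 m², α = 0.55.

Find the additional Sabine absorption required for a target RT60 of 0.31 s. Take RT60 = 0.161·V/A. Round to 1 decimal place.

Summing Sᵢαᵢ: 493.551 + 15.921 + 377.245 → A₁ = 886.717 sabins.
For T = 0.31 s, need A₂ = 0.161·V/T = 0.161·3767.686/0.31 = 1956.766 sabins.
Shortfall: 1956.766 − 886.717 = 1070.0 sabins.

1070.0 sabins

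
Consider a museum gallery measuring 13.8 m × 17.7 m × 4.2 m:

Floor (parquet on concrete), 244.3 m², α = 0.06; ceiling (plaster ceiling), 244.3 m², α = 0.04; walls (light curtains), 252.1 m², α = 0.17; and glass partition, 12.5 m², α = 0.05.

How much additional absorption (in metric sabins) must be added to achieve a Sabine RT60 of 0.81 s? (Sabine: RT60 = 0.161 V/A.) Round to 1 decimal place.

136.0 sabins

Summing Sᵢαᵢ: 14.658 + 9.772 + 42.857 + 0.625 → A₁ = 67.912 sabins.
V = 1025.892 m³. Required absorption A₂ = 0.161 × 1025.892 / 0.81 = 203.912 sabins.
Additional absorption ΔA = 203.912 − 67.912 = 136.0 sabins.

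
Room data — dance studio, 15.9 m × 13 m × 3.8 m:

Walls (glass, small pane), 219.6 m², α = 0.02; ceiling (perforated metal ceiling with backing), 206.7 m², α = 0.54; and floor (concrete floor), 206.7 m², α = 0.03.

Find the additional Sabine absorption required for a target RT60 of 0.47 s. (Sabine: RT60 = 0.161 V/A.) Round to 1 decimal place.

A₁ = Σ Sᵢαᵢ = 219.6·0.02 + 206.7·0.54 + 206.7·0.03 = 122.211 sabins.
Target A₂ = 0.161·785.46/0.47 = 269.062 sabins (V = 785.46 m³).
Additional absorption ΔA = 269.062 − 122.211 = 146.9 sabins.

146.9 sabins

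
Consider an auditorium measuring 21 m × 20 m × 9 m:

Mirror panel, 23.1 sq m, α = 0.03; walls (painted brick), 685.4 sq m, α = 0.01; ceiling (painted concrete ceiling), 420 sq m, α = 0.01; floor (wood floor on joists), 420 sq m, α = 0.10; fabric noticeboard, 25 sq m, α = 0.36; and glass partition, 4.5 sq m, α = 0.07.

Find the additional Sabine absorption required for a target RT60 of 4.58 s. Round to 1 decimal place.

A₁ = Σ Sᵢαᵢ = 23.1×0.03 + 685.4×0.01 + 420×0.01 + 420×0.10 + 25×0.36 + 4.5×0.07 = 63.062 sabins.
For T = 4.58 s, need A₂ = 0.161·V/T = 0.161·3780/4.58 = 132.878 sabins.
Additional absorption ΔA = 132.878 − 63.062 = 69.8 sabins.

69.8 sabins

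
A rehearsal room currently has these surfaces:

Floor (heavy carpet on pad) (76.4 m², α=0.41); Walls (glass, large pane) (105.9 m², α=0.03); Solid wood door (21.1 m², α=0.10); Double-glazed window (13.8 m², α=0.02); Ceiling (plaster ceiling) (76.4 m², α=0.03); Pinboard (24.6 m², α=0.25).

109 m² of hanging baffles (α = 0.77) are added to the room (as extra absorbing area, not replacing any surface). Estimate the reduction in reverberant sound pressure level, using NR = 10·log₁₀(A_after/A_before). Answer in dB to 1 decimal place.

4.6 dB

A_before = Σ Sᵢαᵢ = 76.4·0.41 + 105.9·0.03 + 21.1·0.10 + 13.8·0.02 + 76.4·0.03 + 24.6·0.25 = 45.329 sabins.
Treatment contributes 109·0.77 = 83.930 sabins.
A_after = 45.329 + 83.930 = 129.259 sabins.
NR = 10·log₁₀(129.259/45.329) = 4.6 dB.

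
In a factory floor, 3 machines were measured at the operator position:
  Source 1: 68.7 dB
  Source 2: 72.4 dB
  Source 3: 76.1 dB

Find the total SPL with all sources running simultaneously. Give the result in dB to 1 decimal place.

Converting to relative power and adding: 10^(68.7/10) + 10^(72.4/10) + 10^(76.1/10) = 6.553e+07.
Back to dB: 10·log₁₀ Σ = 78.2 dB.

78.2 dB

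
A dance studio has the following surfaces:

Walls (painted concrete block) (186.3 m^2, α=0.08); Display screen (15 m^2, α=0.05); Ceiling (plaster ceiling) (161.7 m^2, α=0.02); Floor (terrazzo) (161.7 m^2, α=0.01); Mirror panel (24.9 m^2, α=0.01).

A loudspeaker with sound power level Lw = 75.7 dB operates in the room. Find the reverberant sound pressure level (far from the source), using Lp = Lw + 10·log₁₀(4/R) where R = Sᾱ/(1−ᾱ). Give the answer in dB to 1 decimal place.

68.4 dB

Σ(Sᵢαᵢ) = 186.3×0.08 + 15×0.05 + 161.7×0.02 + 161.7×0.01 + 24.9×0.01 = 20.754; total area S = 549.6 m^2.
ᾱ = 0.0378, so room constant R = A/(1−ᾱ) = 21.569 m^2.
Lp = 75.7 + 10·log₁₀(4/21.569) = 75.7 + (-7.32) = 68.4 dB.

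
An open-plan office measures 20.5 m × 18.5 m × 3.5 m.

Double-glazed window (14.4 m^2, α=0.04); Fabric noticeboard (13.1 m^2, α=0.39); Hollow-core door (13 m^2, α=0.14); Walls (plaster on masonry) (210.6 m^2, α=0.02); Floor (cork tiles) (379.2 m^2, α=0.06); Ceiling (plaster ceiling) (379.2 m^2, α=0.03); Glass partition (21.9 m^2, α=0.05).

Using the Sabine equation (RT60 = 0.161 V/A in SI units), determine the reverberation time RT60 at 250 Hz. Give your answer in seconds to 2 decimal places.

Total absorption A = 14.4·0.04 + 13.1·0.39 + 13·0.14 + 210.6·0.02 + 379.2·0.06 + 379.2·0.03 + 21.9·0.05
  = 0.576 + 5.109 + 1.820 + 4.212 + 22.752 + 11.376 + 1.095 = 46.940 m^2 sabins.
V = 20.5·18.5·3.5 = 1327.375 m³.
Sabine: RT60 = 0.161 × 1327.375 / 46.940 = 4.55 s.

4.55 s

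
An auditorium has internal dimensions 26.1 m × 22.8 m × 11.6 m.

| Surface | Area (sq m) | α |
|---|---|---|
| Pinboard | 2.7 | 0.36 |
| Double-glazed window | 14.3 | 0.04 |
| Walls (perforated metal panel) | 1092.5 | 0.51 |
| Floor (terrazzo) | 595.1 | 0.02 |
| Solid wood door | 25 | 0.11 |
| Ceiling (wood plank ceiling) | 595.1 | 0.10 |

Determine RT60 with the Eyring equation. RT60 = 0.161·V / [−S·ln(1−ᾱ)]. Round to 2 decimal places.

1.50 s

S = Σ Sᵢ = 2324.7 sq m.
Σ(Sᵢαᵢ) = 2.7·0.36 + 14.3·0.04 + 1092.5·0.51 + 595.1·0.02 + 25·0.11 + 595.1·0.10 = 632.881.
Mean coefficient ᾱ = A/S = 0.2722.
−S·ln(1−ᾱ) = −2324.7 × ln(1 − 0.2722) = 738.625.
V = 26.1 × 22.8 × 11.6 = 6902.928 m³.
T = 0.161·V/[−S·ln(1−ᾱ)] = 0.161·6902.928/738.625 = 1.50 s.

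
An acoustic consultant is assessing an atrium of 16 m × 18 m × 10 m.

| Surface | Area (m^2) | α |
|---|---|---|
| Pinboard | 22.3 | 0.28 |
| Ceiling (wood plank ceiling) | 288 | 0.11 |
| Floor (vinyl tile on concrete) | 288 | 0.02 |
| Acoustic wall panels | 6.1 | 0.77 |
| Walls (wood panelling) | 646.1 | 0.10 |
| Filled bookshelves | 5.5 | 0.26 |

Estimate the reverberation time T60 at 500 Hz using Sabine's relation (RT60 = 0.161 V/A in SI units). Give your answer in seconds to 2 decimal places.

A = Σ Sᵢαᵢ = 22.3*0.28 + 288*0.11 + 288*0.02 + 6.1*0.77 + 646.1*0.10 + 5.5*0.26 = 114.421 sabins.
Volume V = 16 × 18 × 10 = 2880 m³.
T = 0.161 V/A = 0.161·2880/114.421 = 4.05 s.

4.05 s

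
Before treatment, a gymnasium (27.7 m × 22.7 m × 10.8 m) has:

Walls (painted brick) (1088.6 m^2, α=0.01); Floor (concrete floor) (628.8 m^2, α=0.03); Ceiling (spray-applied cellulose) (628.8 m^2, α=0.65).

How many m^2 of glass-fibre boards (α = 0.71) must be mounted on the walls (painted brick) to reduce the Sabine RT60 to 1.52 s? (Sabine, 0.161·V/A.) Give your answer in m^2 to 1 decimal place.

Summing Sᵢαᵢ: 10.886 + 18.864 + 408.720 → A₁ = 438.470 sabins.
Required A₂ = 0.161·6790.932/1.52 = 719.303 sabins.
ΔA needed = 719.303 − 438.470 = 280.833 sabins.
Each m^2 of panel replacing the walls (painted brick) adds (0.71 − 0.01) = 0.70 sabins.
Panel area = 280.833 / 0.70 = 401.2 m^2.

401.2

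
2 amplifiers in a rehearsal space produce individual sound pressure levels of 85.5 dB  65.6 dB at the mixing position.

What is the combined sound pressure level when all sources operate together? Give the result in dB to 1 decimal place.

Converting to relative power and adding: 10^(85.5/10) + 10^(65.6/10) = 3.584e+08.
L_total = 10·log₁₀(3.584e+08) = 85.5 dB.

85.5 dB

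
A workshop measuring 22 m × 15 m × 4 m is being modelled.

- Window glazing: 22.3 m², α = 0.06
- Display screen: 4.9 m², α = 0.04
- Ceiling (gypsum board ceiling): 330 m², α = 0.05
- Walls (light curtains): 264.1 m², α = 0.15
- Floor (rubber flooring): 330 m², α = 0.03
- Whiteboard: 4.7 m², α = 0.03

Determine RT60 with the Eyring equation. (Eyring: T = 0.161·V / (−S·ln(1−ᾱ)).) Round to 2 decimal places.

Total surface area S = 22.3 + 4.9 + 330 + 264.1 + 330 + 4.7 = 956.0 m².
Absorption A = 22.3×0.06 + 4.9×0.04 + 330×0.05 + 264.1×0.15 + 330×0.03 + 4.7×0.03 = 67.690 sabins.
ᾱ = 67.690 / 956.0 = 0.0708.
Eyring denominator: −S ln(1−ᾱ) = 70.200.
V = 22 × 15 × 4 = 1320 m³.
RT60 = 0.161 × 1320 / 70.200 = 3.03 s.

3.03 s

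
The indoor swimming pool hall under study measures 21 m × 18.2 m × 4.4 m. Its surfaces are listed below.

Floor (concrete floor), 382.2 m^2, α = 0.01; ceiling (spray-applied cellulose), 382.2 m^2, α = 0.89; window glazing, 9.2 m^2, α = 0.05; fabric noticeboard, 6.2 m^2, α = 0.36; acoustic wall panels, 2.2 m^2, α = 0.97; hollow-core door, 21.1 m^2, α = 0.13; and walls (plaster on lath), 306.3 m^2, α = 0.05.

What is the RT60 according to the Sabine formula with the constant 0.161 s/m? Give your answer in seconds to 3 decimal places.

0.738 sec

Equivalent absorption area: A = 382.2*0.01 + 382.2*0.89 + 9.2*0.05 + 6.2*0.36 + 2.2*0.97 + 21.1*0.13 + 306.3*0.05 = 366.864 m^2.
Volume V = 21 × 18.2 × 4.4 = 1681.68 m³.
RT60 = 0.161 · V / A = 0.161 × 1681.68 / 366.864 = 0.738 s.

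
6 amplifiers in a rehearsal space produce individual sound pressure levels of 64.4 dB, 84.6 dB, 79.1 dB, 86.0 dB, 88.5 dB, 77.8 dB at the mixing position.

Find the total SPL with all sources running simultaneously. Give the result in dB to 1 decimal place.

91.9 dB

Sum in the linear (power) domain: Σ 10^(Lᵢ/10) = 10^(64.4/10) + 10^(84.6/10) + 10^(79.1/10) + 10^(86.0/10) + 10^(88.5/10) + 10^(77.8/10) = 1.539e+09.
L_total = 10·log₁₀(1.539e+09) = 91.9 dB.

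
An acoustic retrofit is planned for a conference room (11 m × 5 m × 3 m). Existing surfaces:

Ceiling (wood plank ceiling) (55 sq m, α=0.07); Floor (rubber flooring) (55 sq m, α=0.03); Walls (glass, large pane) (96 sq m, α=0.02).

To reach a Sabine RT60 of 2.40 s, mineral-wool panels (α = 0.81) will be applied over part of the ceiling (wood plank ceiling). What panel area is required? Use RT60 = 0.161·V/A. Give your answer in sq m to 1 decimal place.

Total absorption A₁ = 55·0.07 + 55·0.03 + 96·0.02
  = 3.850 + 1.650 + 1.920 = 7.420 sq m sabins.
Required A₂ = 0.161·165/2.40 = 11.069 sabins.
Absorption to add: 11.069 − 7.420 = 3.649 sabins.
Net gain per sq m: Δα = 0.81 − 0.07 = 0.74.
Panel area = 3.649 / 0.74 = 4.9 sq m.

4.9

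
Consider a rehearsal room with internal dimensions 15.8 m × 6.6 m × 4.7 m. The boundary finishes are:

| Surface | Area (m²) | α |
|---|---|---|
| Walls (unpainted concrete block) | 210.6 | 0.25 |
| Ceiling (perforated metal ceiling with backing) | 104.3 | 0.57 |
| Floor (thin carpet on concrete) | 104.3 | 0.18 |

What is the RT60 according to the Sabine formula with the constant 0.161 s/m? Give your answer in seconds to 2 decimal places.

Total absorption A = 210.6·0.25 + 104.3·0.57 + 104.3·0.18
  = 52.650 + 59.451 + 18.774 = 130.875 m² sabins.
Room volume: 490.116 m³.
T = 0.161 V/A = 0.161·490.116/130.875 = 0.60 s.

0.60 seconds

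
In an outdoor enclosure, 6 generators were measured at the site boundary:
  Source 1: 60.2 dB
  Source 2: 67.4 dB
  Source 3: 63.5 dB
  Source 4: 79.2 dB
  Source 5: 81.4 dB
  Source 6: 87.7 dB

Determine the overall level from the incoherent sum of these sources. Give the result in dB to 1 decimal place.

89.1 dB

Converting to relative power and adding: 10^(60.2/10) + 10^(67.4/10) + 10^(63.5/10) + 10^(79.2/10) + 10^(81.4/10) + 10^(87.7/10) = 8.188e+08.
L_total = 10·log₁₀(8.188e+08) = 89.1 dB.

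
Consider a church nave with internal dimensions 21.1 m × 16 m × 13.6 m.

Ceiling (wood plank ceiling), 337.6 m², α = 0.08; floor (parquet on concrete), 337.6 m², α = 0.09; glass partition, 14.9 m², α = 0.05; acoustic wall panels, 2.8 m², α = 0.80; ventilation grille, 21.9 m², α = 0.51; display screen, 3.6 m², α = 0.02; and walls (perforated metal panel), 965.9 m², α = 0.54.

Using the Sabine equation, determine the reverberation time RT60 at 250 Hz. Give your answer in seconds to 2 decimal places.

1.25 s

Equivalent absorption area: A = 337.6*0.08 + 337.6*0.09 + 14.9*0.05 + 2.8*0.80 + 21.9*0.51 + 3.6*0.02 + 965.9*0.54 = 593.204 m².
Volume V = 21.1 × 16 × 13.6 = 4591.36 m³.
Sabine: RT60 = 0.161 × 4591.36 / 593.204 = 1.25 s.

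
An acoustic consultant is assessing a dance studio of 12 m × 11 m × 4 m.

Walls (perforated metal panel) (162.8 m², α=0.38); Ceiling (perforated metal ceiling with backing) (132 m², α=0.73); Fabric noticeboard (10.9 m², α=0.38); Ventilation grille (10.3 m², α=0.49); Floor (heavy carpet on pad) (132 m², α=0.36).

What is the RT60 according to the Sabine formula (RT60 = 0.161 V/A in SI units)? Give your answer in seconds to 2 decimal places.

0.40 seconds

Equivalent absorption area: A = 162.8×0.38 + 132×0.73 + 10.9×0.38 + 10.3×0.49 + 132×0.36 = 214.933 m².
Room volume: 528 m³.
T = 0.161 V/A = 0.161·528/214.933 = 0.40 s.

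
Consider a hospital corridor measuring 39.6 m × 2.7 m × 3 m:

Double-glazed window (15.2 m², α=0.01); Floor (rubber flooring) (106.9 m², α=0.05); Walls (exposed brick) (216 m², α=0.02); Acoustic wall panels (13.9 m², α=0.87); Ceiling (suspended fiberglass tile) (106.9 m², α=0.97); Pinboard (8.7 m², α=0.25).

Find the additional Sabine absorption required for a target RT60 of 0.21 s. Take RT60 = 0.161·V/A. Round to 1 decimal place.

Summing Sᵢαᵢ: 0.152 + 5.345 + 4.320 + 12.093 + 103.693 + 2.175 → A₁ = 127.778 sabins.
Target A₂ = 0.161·320.76/0.21 = 245.916 sabins (V = 320.76 m³).
ΔA = A₂ − A₁ = 245.916 − 127.778 = 118.1 sabins.

118.1 sabins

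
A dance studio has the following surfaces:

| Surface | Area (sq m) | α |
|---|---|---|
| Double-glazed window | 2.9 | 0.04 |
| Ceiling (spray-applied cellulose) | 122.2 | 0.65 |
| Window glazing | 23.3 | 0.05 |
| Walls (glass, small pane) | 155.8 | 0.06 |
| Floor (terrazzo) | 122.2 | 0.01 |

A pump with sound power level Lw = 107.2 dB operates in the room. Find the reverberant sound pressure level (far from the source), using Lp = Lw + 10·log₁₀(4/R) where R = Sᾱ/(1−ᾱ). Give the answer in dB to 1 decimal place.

Σ(Sᵢαᵢ) = 2.9·0.04 + 122.2·0.65 + 23.3·0.05 + 155.8·0.06 + 122.2·0.01 = 91.281; total area S = 426.4 sq m.
ᾱ = 91.281/426.4 = 0.2141; R = Sᾱ/(1−ᾱ) = 91.281/(1−0.2141) = 116.148 sq m.
Lp = Lw + 10 log₁₀(4/R) = 107.2 -14.63 = 92.6 dB.

92.6 dB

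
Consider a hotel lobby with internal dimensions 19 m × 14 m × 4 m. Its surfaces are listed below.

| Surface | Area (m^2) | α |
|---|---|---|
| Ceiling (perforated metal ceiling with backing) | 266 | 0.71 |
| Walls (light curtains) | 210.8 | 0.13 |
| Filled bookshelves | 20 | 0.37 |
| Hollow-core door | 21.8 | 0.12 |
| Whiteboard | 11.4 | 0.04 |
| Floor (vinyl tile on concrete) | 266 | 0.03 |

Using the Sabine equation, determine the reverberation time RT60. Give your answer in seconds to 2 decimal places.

0.73 s

Equivalent absorption area: A = 266×0.71 + 210.8×0.13 + 20×0.37 + 21.8×0.12 + 11.4×0.04 + 266×0.03 = 234.716 m^2.
V = 19·14·4 = 1064 m³.
RT60 = 0.161 · V / A = 0.161 × 1064 / 234.716 = 0.73 s.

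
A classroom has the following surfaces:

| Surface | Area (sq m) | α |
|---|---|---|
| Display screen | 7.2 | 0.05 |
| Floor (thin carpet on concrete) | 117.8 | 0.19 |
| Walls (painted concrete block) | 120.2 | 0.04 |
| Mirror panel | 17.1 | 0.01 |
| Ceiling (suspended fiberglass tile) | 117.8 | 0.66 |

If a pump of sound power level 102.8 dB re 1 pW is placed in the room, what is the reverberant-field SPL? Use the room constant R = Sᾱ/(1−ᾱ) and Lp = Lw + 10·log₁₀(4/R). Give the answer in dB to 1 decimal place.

Σ(Sᵢαᵢ) = 7.2·0.05 + 117.8·0.19 + 120.2·0.04 + 17.1·0.01 + 117.8·0.66 = 105.469; total area S = 380.1 sq m.
ᾱ = 0.2775, so room constant R = A/(1−ᾱ) = 145.978 sq m.
Lp = Lw + 10 log₁₀(4/R) = 102.8 -15.62 = 87.2 dB.

87.2 dB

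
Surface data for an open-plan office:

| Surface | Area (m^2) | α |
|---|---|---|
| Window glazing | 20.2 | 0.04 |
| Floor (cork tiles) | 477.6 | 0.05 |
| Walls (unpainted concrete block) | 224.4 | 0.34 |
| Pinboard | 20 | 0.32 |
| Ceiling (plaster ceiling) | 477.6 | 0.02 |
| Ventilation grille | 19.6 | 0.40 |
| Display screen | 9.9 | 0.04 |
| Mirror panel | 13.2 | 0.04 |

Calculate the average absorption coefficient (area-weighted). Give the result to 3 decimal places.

S = Σ Sᵢ = 20.2 + 477.6 + 224.4 + 20 + 477.6 + 19.6 + 9.9 + 13.2 = 1262.5 m^2.
A = 20.2*0.04 + 477.6*0.05 + 224.4*0.34 + 20*0.32 + 477.6*0.02 + 19.6*0.40 + 9.9*0.04 + 13.2*0.04 = 125.700 sabins.
ᾱ = A/S = 0.100.

0.100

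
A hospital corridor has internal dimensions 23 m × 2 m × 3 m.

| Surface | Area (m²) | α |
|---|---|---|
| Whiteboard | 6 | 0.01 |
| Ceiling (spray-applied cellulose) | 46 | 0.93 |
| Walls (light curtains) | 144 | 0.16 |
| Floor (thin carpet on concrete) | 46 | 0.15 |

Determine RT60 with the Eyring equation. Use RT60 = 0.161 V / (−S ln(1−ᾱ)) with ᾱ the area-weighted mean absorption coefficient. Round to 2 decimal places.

0.26 sec

Total surface area S = 6 + 46 + 144 + 46 = 242.0 m².
Σ(Sᵢαᵢ) = 6·0.01 + 46·0.93 + 144·0.16 + 46·0.15 = 72.780.
Mean coefficient ᾱ = A/S = 0.3007.
Eyring denominator: −S ln(1−ᾱ) = 86.557.
V = 23 × 2 × 3 = 138 m³.
RT60 = 0.161 × 138 / 86.557 = 0.26 s.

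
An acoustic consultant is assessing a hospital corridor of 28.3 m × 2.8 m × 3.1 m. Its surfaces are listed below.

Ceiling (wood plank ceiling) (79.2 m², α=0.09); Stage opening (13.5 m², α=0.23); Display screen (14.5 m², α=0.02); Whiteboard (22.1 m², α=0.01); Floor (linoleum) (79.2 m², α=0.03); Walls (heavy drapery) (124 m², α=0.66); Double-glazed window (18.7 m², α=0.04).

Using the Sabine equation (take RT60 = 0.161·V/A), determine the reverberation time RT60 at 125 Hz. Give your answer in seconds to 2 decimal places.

Equivalent absorption area: A = 79.2·0.09 + 13.5·0.23 + 14.5·0.02 + 22.1·0.01 + 79.2·0.03 + 124·0.66 + 18.7·0.04 = 95.708 m².
Room volume: 245.644 m³.
Sabine: RT60 = 0.161 × 245.644 / 95.708 = 0.41 s.

0.41 s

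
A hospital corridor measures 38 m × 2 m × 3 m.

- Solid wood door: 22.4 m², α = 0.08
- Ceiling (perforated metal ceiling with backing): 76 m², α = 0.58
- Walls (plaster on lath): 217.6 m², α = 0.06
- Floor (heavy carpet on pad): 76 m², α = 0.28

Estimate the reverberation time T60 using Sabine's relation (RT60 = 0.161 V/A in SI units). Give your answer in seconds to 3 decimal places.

Total absorption A = 22.4*0.08 + 76*0.58 + 217.6*0.06 + 76*0.28
  = 1.792 + 44.080 + 13.056 + 21.280 = 80.208 m² sabins.
Volume V = 38 × 2 × 3 = 228 m³.
T = 0.161 V/A = 0.161·228/80.208 = 0.458 s.

0.458 seconds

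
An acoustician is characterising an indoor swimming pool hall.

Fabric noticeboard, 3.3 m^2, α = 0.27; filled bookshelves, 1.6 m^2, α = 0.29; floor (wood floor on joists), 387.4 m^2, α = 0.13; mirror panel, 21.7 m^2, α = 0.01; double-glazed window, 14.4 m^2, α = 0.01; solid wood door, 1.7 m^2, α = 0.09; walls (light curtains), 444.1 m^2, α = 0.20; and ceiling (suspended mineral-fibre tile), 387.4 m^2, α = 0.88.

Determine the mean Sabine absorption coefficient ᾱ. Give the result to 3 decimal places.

0.382

Total surface area S = 1261.6 m^2.
Σ(Sᵢαᵢ) = 3.3×0.27 + 1.6×0.29 + 387.4×0.13 + 21.7×0.01 + 14.4×0.01 + 1.7×0.09 + 444.1×0.20 + 387.4×0.88 = 481.963.
ᾱ = A/S = 0.382.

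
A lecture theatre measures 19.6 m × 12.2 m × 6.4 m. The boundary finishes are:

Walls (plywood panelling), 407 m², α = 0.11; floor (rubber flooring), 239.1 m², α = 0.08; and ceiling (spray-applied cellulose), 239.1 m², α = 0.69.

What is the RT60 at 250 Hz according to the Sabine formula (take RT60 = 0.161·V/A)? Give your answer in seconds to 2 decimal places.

1.08 s

Equivalent absorption area: A = 407×0.11 + 239.1×0.08 + 239.1×0.69 = 228.877 m².
Volume V = 19.6 × 12.2 × 6.4 = 1530.368 m³.
Sabine: RT60 = 0.161 × 1530.368 / 228.877 = 1.08 s.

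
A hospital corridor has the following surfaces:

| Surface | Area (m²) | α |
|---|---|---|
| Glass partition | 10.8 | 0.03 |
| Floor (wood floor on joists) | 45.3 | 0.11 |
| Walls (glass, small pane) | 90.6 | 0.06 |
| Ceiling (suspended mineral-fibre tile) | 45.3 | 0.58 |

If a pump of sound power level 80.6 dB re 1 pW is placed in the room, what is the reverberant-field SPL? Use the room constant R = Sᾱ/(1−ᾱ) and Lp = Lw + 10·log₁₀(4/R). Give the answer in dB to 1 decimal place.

Σ(Sᵢαᵢ) = 10.8×0.03 + 45.3×0.11 + 90.6×0.06 + 45.3×0.58 = 37.017; total area S = 192.0 m².
ᾱ = 0.1928, so room constant R = A/(1−ᾱ) = 45.859 m².
Lp = 80.6 + 10·log₁₀(4/45.859) = 80.6 + (-10.59) = 70.0 dB.

70.0 dB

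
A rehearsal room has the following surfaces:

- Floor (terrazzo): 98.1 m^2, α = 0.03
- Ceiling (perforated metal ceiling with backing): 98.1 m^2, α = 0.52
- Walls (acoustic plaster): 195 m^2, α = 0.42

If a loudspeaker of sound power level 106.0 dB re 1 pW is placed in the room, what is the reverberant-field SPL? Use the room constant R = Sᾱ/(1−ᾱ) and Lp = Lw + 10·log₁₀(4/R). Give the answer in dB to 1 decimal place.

Σ(Sᵢαᵢ) = 98.1×0.03 + 98.1×0.52 + 195×0.42 = 135.855; total area S = 391.2 m^2.
ᾱ = 135.855/391.2 = 0.3473; R = Sᾱ/(1−ᾱ) = 135.855/(1−0.3473) = 208.143 m^2.
Lp = Lw + 10 log₁₀(4/R) = 106.0 -17.16 = 88.8 dB.

88.8 dB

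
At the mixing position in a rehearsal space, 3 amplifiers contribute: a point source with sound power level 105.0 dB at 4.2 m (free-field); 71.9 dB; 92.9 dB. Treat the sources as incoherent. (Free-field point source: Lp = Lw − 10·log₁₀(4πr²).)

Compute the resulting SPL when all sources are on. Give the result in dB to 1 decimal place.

Source at 4.2 m: Lp = 105.0 − 10·log₁₀(4π·4.2²) = 105.0 − 10·log₁₀(221.671) = 81.5 dB.
Converting to relative power and adding: 10^(81.5/10) + 10^(71.9/10) + 10^(92.9/10) = 2.107e+09.
Back to dB: 10·log₁₀ Σ = 93.2 dB.

93.2 dB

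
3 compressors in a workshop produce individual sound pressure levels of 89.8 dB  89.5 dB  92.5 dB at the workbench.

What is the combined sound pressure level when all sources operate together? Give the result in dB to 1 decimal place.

Converting to relative power and adding: 10^(89.8/10) + 10^(89.5/10) + 10^(92.5/10) = 3.625e+09.
Back to dB: 10·log₁₀ Σ = 95.6 dB.

95.6 dB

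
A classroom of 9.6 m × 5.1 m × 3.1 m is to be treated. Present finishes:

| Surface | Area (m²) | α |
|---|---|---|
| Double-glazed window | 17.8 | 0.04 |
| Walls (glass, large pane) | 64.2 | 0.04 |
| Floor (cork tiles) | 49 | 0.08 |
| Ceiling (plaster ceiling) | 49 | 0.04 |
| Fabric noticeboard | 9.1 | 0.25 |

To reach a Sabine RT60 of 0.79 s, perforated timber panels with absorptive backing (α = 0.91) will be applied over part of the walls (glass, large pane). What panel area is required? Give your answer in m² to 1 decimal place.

22.4

Total absorption A₁ = 17.8*0.04 + 64.2*0.04 + 49*0.08 + 49*0.04 + 9.1*0.25
  = 0.712 + 2.568 + 3.920 + 1.960 + 2.275 = 11.435 m² sabins.
Required A₂ = 0.161·151.776/0.79 = 30.932 sabins.
ΔA needed = 30.932 − 11.435 = 19.497 sabins.
Net gain per m²: Δα = 0.91 − 0.04 = 0.87.
Area = ΔA/Δα = 19.497/0.87 = 22.4 m².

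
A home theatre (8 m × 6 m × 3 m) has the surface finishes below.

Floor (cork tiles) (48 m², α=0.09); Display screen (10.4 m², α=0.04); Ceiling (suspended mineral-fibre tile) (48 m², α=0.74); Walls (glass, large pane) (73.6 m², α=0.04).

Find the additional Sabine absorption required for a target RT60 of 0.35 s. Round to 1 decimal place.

23.0 sabins

Summing Sᵢαᵢ: 4.320 + 0.416 + 35.520 + 2.944 → A₁ = 43.200 sabins.
For T = 0.35 s, need A₂ = 0.161·V/T = 0.161·144/0.35 = 66.240 sabins.
ΔA = A₂ − A₁ = 66.240 − 43.200 = 23.0 sabins.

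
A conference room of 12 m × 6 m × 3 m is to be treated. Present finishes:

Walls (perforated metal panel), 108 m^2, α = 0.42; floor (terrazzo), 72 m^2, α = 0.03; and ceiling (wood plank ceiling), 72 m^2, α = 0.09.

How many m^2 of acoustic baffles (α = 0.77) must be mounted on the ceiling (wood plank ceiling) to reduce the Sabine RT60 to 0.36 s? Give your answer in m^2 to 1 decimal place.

62.6

Summing Sᵢαᵢ: 45.360 + 2.160 + 6.480 → A₁ = 54.000 sabins.
Required A₂ = 0.161·216/0.36 = 96.600 sabins.
ΔA needed = 96.600 − 54.000 = 42.600 sabins.
Each m^2 of panel replacing the ceiling (wood plank ceiling) adds (0.77 − 0.09) = 0.68 sabins.
Panel area = 42.600 / 0.68 = 62.6 m^2.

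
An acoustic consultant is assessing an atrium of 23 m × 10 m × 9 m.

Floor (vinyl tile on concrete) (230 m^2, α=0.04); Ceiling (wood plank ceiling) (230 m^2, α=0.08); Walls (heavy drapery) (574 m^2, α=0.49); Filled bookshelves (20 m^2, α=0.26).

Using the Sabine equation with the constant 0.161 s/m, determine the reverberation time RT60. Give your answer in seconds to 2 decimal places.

1.06 sec

A = Σ Sᵢαᵢ = 230*0.04 + 230*0.08 + 574*0.49 + 20*0.26 = 314.060 sabins.
V = 23·10·9 = 2070 m³.
T = 0.161 V/A = 0.161·2070/314.060 = 1.06 s.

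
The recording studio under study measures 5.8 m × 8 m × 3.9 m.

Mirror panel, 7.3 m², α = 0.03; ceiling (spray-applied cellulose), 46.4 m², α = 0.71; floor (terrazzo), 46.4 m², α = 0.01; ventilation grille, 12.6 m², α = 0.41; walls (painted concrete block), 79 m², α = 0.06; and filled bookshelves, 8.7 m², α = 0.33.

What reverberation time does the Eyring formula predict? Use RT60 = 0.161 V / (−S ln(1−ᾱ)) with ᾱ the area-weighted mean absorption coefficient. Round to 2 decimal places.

S = Σ Sᵢ = 200.4 m².
Absorption A = 7.3×0.03 + 46.4×0.71 + 46.4×0.01 + 12.6×0.41 + 79×0.06 + 8.7×0.33 = 46.404 sabins.
ᾱ = 46.404 / 200.4 = 0.2316.
−S·ln(1−ᾱ) = −200.4 × ln(1 − 0.2316) = 52.794.
V = 5.8 × 8 × 3.9 = 180.96 m³.
RT60 = 0.161 × 180.96 / 52.794 = 0.55 s.

0.55 sec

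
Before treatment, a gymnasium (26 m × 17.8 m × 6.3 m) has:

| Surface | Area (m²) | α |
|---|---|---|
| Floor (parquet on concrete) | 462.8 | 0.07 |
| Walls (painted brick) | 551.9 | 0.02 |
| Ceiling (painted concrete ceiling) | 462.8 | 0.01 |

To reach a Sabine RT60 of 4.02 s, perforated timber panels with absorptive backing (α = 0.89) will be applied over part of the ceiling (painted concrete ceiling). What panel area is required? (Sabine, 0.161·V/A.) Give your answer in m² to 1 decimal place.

Total absorption A₁ = 462.8×0.07 + 551.9×0.02 + 462.8×0.01
  = 32.396 + 11.038 + 4.628 = 48.062 m² sabins.
Required A₂ = 0.161·2915.64/4.02 = 116.771 sabins.
Absorption to add: 116.771 − 48.062 = 68.709 sabins.
Net gain per m²: Δα = 0.89 − 0.01 = 0.88.
Area = ΔA/Δα = 68.709/0.88 = 78.1 m².

78.1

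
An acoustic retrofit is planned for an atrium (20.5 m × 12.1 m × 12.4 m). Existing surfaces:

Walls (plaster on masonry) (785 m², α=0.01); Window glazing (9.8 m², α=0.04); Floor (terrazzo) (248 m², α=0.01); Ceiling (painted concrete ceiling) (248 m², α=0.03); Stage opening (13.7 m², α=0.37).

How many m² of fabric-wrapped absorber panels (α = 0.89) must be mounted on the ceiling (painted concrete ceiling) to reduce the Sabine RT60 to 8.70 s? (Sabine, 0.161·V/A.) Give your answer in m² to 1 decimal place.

Equivalent absorption area: A₁ = 785×0.01 + 9.8×0.04 + 248×0.01 + 248×0.03 + 13.7×0.37 = 23.231 m².
Required A₂ = 0.161·3075.82/8.70 = 56.920 sabins.
Absorption to add: 56.920 − 23.231 = 33.689 sabins.
Net gain per m²: Δα = 0.89 − 0.03 = 0.86.
Panel area = 33.689 / 0.86 = 39.2 m².

39.2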